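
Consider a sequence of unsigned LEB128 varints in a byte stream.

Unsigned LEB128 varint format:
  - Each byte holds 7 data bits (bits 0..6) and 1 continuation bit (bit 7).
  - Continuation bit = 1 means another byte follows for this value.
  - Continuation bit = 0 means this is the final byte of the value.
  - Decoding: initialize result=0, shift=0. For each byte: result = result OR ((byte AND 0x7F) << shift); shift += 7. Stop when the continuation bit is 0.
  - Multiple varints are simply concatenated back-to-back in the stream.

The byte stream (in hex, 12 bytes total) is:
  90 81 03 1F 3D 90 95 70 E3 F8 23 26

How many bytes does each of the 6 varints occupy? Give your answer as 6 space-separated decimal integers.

Answer: 3 1 1 3 3 1

Derivation:
  byte[0]=0x90 cont=1 payload=0x10=16: acc |= 16<<0 -> acc=16 shift=7
  byte[1]=0x81 cont=1 payload=0x01=1: acc |= 1<<7 -> acc=144 shift=14
  byte[2]=0x03 cont=0 payload=0x03=3: acc |= 3<<14 -> acc=49296 shift=21 [end]
Varint 1: bytes[0:3] = 90 81 03 -> value 49296 (3 byte(s))
  byte[3]=0x1F cont=0 payload=0x1F=31: acc |= 31<<0 -> acc=31 shift=7 [end]
Varint 2: bytes[3:4] = 1F -> value 31 (1 byte(s))
  byte[4]=0x3D cont=0 payload=0x3D=61: acc |= 61<<0 -> acc=61 shift=7 [end]
Varint 3: bytes[4:5] = 3D -> value 61 (1 byte(s))
  byte[5]=0x90 cont=1 payload=0x10=16: acc |= 16<<0 -> acc=16 shift=7
  byte[6]=0x95 cont=1 payload=0x15=21: acc |= 21<<7 -> acc=2704 shift=14
  byte[7]=0x70 cont=0 payload=0x70=112: acc |= 112<<14 -> acc=1837712 shift=21 [end]
Varint 4: bytes[5:8] = 90 95 70 -> value 1837712 (3 byte(s))
  byte[8]=0xE3 cont=1 payload=0x63=99: acc |= 99<<0 -> acc=99 shift=7
  byte[9]=0xF8 cont=1 payload=0x78=120: acc |= 120<<7 -> acc=15459 shift=14
  byte[10]=0x23 cont=0 payload=0x23=35: acc |= 35<<14 -> acc=588899 shift=21 [end]
Varint 5: bytes[8:11] = E3 F8 23 -> value 588899 (3 byte(s))
  byte[11]=0x26 cont=0 payload=0x26=38: acc |= 38<<0 -> acc=38 shift=7 [end]
Varint 6: bytes[11:12] = 26 -> value 38 (1 byte(s))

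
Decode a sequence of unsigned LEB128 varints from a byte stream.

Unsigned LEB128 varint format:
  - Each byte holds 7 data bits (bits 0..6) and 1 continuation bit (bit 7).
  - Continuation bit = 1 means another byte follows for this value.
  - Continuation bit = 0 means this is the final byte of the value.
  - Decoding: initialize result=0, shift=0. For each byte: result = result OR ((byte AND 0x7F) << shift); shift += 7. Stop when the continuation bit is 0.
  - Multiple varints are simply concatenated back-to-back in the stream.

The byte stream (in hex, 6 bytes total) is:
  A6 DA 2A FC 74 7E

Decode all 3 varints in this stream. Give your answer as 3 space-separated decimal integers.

Answer: 699686 14972 126

Derivation:
  byte[0]=0xA6 cont=1 payload=0x26=38: acc |= 38<<0 -> acc=38 shift=7
  byte[1]=0xDA cont=1 payload=0x5A=90: acc |= 90<<7 -> acc=11558 shift=14
  byte[2]=0x2A cont=0 payload=0x2A=42: acc |= 42<<14 -> acc=699686 shift=21 [end]
Varint 1: bytes[0:3] = A6 DA 2A -> value 699686 (3 byte(s))
  byte[3]=0xFC cont=1 payload=0x7C=124: acc |= 124<<0 -> acc=124 shift=7
  byte[4]=0x74 cont=0 payload=0x74=116: acc |= 116<<7 -> acc=14972 shift=14 [end]
Varint 2: bytes[3:5] = FC 74 -> value 14972 (2 byte(s))
  byte[5]=0x7E cont=0 payload=0x7E=126: acc |= 126<<0 -> acc=126 shift=7 [end]
Varint 3: bytes[5:6] = 7E -> value 126 (1 byte(s))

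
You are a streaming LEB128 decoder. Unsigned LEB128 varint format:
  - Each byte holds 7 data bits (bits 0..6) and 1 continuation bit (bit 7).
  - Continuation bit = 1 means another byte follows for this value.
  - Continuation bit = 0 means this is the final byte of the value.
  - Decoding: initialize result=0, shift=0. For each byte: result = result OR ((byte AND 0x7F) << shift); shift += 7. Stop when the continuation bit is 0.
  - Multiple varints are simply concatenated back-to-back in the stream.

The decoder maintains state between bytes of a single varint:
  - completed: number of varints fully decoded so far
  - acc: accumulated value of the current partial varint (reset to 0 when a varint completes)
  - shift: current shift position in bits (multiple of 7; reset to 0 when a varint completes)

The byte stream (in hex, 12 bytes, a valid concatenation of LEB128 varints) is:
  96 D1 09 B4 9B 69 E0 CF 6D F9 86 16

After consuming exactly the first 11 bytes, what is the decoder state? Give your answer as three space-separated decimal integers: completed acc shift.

byte[0]=0x96 cont=1 payload=0x16: acc |= 22<<0 -> completed=0 acc=22 shift=7
byte[1]=0xD1 cont=1 payload=0x51: acc |= 81<<7 -> completed=0 acc=10390 shift=14
byte[2]=0x09 cont=0 payload=0x09: varint #1 complete (value=157846); reset -> completed=1 acc=0 shift=0
byte[3]=0xB4 cont=1 payload=0x34: acc |= 52<<0 -> completed=1 acc=52 shift=7
byte[4]=0x9B cont=1 payload=0x1B: acc |= 27<<7 -> completed=1 acc=3508 shift=14
byte[5]=0x69 cont=0 payload=0x69: varint #2 complete (value=1723828); reset -> completed=2 acc=0 shift=0
byte[6]=0xE0 cont=1 payload=0x60: acc |= 96<<0 -> completed=2 acc=96 shift=7
byte[7]=0xCF cont=1 payload=0x4F: acc |= 79<<7 -> completed=2 acc=10208 shift=14
byte[8]=0x6D cont=0 payload=0x6D: varint #3 complete (value=1796064); reset -> completed=3 acc=0 shift=0
byte[9]=0xF9 cont=1 payload=0x79: acc |= 121<<0 -> completed=3 acc=121 shift=7
byte[10]=0x86 cont=1 payload=0x06: acc |= 6<<7 -> completed=3 acc=889 shift=14

Answer: 3 889 14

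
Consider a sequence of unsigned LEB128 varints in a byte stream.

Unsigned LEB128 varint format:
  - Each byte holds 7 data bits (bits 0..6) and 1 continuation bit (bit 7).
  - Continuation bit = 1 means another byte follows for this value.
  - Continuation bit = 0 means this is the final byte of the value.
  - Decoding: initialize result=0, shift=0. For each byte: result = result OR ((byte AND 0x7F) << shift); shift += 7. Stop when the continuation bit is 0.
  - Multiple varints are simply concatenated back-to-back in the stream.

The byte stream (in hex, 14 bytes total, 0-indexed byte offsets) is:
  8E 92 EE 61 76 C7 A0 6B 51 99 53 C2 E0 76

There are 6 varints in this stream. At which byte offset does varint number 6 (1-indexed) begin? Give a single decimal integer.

Answer: 11

Derivation:
  byte[0]=0x8E cont=1 payload=0x0E=14: acc |= 14<<0 -> acc=14 shift=7
  byte[1]=0x92 cont=1 payload=0x12=18: acc |= 18<<7 -> acc=2318 shift=14
  byte[2]=0xEE cont=1 payload=0x6E=110: acc |= 110<<14 -> acc=1804558 shift=21
  byte[3]=0x61 cont=0 payload=0x61=97: acc |= 97<<21 -> acc=205228302 shift=28 [end]
Varint 1: bytes[0:4] = 8E 92 EE 61 -> value 205228302 (4 byte(s))
  byte[4]=0x76 cont=0 payload=0x76=118: acc |= 118<<0 -> acc=118 shift=7 [end]
Varint 2: bytes[4:5] = 76 -> value 118 (1 byte(s))
  byte[5]=0xC7 cont=1 payload=0x47=71: acc |= 71<<0 -> acc=71 shift=7
  byte[6]=0xA0 cont=1 payload=0x20=32: acc |= 32<<7 -> acc=4167 shift=14
  byte[7]=0x6B cont=0 payload=0x6B=107: acc |= 107<<14 -> acc=1757255 shift=21 [end]
Varint 3: bytes[5:8] = C7 A0 6B -> value 1757255 (3 byte(s))
  byte[8]=0x51 cont=0 payload=0x51=81: acc |= 81<<0 -> acc=81 shift=7 [end]
Varint 4: bytes[8:9] = 51 -> value 81 (1 byte(s))
  byte[9]=0x99 cont=1 payload=0x19=25: acc |= 25<<0 -> acc=25 shift=7
  byte[10]=0x53 cont=0 payload=0x53=83: acc |= 83<<7 -> acc=10649 shift=14 [end]
Varint 5: bytes[9:11] = 99 53 -> value 10649 (2 byte(s))
  byte[11]=0xC2 cont=1 payload=0x42=66: acc |= 66<<0 -> acc=66 shift=7
  byte[12]=0xE0 cont=1 payload=0x60=96: acc |= 96<<7 -> acc=12354 shift=14
  byte[13]=0x76 cont=0 payload=0x76=118: acc |= 118<<14 -> acc=1945666 shift=21 [end]
Varint 6: bytes[11:14] = C2 E0 76 -> value 1945666 (3 byte(s))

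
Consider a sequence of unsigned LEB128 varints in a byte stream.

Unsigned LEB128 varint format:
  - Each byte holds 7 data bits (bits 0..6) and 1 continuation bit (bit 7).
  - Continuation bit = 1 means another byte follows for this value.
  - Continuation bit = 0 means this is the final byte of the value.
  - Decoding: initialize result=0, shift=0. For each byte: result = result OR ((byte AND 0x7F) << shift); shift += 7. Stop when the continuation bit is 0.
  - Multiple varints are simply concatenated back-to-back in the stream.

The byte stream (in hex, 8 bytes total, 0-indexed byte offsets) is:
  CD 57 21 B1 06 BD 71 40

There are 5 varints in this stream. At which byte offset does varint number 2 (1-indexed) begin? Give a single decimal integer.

Answer: 2

Derivation:
  byte[0]=0xCD cont=1 payload=0x4D=77: acc |= 77<<0 -> acc=77 shift=7
  byte[1]=0x57 cont=0 payload=0x57=87: acc |= 87<<7 -> acc=11213 shift=14 [end]
Varint 1: bytes[0:2] = CD 57 -> value 11213 (2 byte(s))
  byte[2]=0x21 cont=0 payload=0x21=33: acc |= 33<<0 -> acc=33 shift=7 [end]
Varint 2: bytes[2:3] = 21 -> value 33 (1 byte(s))
  byte[3]=0xB1 cont=1 payload=0x31=49: acc |= 49<<0 -> acc=49 shift=7
  byte[4]=0x06 cont=0 payload=0x06=6: acc |= 6<<7 -> acc=817 shift=14 [end]
Varint 3: bytes[3:5] = B1 06 -> value 817 (2 byte(s))
  byte[5]=0xBD cont=1 payload=0x3D=61: acc |= 61<<0 -> acc=61 shift=7
  byte[6]=0x71 cont=0 payload=0x71=113: acc |= 113<<7 -> acc=14525 shift=14 [end]
Varint 4: bytes[5:7] = BD 71 -> value 14525 (2 byte(s))
  byte[7]=0x40 cont=0 payload=0x40=64: acc |= 64<<0 -> acc=64 shift=7 [end]
Varint 5: bytes[7:8] = 40 -> value 64 (1 byte(s))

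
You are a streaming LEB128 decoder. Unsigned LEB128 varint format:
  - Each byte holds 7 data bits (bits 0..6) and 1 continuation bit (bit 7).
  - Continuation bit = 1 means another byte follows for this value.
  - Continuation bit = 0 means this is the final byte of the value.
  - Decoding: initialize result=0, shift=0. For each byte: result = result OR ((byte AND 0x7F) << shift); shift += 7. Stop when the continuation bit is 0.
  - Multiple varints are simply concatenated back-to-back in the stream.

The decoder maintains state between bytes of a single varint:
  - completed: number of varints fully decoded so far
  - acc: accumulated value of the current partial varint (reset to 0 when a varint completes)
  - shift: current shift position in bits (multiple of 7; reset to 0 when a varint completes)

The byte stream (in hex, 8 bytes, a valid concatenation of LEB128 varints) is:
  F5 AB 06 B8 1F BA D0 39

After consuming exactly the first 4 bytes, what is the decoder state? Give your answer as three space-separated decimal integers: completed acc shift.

byte[0]=0xF5 cont=1 payload=0x75: acc |= 117<<0 -> completed=0 acc=117 shift=7
byte[1]=0xAB cont=1 payload=0x2B: acc |= 43<<7 -> completed=0 acc=5621 shift=14
byte[2]=0x06 cont=0 payload=0x06: varint #1 complete (value=103925); reset -> completed=1 acc=0 shift=0
byte[3]=0xB8 cont=1 payload=0x38: acc |= 56<<0 -> completed=1 acc=56 shift=7

Answer: 1 56 7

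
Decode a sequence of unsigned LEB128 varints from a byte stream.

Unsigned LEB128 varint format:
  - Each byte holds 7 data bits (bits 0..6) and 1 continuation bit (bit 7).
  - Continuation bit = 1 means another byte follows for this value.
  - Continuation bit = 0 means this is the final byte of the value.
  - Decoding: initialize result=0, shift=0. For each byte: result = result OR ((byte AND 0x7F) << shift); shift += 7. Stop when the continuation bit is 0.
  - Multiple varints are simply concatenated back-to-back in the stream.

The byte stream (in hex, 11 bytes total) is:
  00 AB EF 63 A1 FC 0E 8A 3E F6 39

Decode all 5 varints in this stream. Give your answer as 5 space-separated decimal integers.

  byte[0]=0x00 cont=0 payload=0x00=0: acc |= 0<<0 -> acc=0 shift=7 [end]
Varint 1: bytes[0:1] = 00 -> value 0 (1 byte(s))
  byte[1]=0xAB cont=1 payload=0x2B=43: acc |= 43<<0 -> acc=43 shift=7
  byte[2]=0xEF cont=1 payload=0x6F=111: acc |= 111<<7 -> acc=14251 shift=14
  byte[3]=0x63 cont=0 payload=0x63=99: acc |= 99<<14 -> acc=1636267 shift=21 [end]
Varint 2: bytes[1:4] = AB EF 63 -> value 1636267 (3 byte(s))
  byte[4]=0xA1 cont=1 payload=0x21=33: acc |= 33<<0 -> acc=33 shift=7
  byte[5]=0xFC cont=1 payload=0x7C=124: acc |= 124<<7 -> acc=15905 shift=14
  byte[6]=0x0E cont=0 payload=0x0E=14: acc |= 14<<14 -> acc=245281 shift=21 [end]
Varint 3: bytes[4:7] = A1 FC 0E -> value 245281 (3 byte(s))
  byte[7]=0x8A cont=1 payload=0x0A=10: acc |= 10<<0 -> acc=10 shift=7
  byte[8]=0x3E cont=0 payload=0x3E=62: acc |= 62<<7 -> acc=7946 shift=14 [end]
Varint 4: bytes[7:9] = 8A 3E -> value 7946 (2 byte(s))
  byte[9]=0xF6 cont=1 payload=0x76=118: acc |= 118<<0 -> acc=118 shift=7
  byte[10]=0x39 cont=0 payload=0x39=57: acc |= 57<<7 -> acc=7414 shift=14 [end]
Varint 5: bytes[9:11] = F6 39 -> value 7414 (2 byte(s))

Answer: 0 1636267 245281 7946 7414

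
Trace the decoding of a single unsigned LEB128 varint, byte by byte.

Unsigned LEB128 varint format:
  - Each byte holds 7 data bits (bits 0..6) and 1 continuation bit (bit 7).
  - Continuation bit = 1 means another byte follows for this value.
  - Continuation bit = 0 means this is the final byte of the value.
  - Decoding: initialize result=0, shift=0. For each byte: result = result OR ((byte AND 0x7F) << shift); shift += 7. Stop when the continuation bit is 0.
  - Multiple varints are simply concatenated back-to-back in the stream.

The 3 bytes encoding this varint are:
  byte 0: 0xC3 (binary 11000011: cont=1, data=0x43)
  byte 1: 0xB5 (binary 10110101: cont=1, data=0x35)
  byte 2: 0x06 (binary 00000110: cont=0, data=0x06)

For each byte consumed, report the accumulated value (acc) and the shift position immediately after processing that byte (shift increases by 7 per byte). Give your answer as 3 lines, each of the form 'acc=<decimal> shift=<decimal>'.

Answer: acc=67 shift=7
acc=6851 shift=14
acc=105155 shift=21

Derivation:
byte 0=0xC3: payload=0x43=67, contrib = 67<<0 = 67; acc -> 67, shift -> 7
byte 1=0xB5: payload=0x35=53, contrib = 53<<7 = 6784; acc -> 6851, shift -> 14
byte 2=0x06: payload=0x06=6, contrib = 6<<14 = 98304; acc -> 105155, shift -> 21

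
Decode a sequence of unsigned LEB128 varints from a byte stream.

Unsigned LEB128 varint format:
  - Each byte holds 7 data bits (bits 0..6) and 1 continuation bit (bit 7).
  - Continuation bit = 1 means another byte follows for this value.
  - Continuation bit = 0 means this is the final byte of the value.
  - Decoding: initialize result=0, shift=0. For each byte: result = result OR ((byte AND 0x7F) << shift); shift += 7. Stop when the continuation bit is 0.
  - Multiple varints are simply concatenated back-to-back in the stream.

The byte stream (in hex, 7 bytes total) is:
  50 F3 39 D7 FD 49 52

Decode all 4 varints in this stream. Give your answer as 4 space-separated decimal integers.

  byte[0]=0x50 cont=0 payload=0x50=80: acc |= 80<<0 -> acc=80 shift=7 [end]
Varint 1: bytes[0:1] = 50 -> value 80 (1 byte(s))
  byte[1]=0xF3 cont=1 payload=0x73=115: acc |= 115<<0 -> acc=115 shift=7
  byte[2]=0x39 cont=0 payload=0x39=57: acc |= 57<<7 -> acc=7411 shift=14 [end]
Varint 2: bytes[1:3] = F3 39 -> value 7411 (2 byte(s))
  byte[3]=0xD7 cont=1 payload=0x57=87: acc |= 87<<0 -> acc=87 shift=7
  byte[4]=0xFD cont=1 payload=0x7D=125: acc |= 125<<7 -> acc=16087 shift=14
  byte[5]=0x49 cont=0 payload=0x49=73: acc |= 73<<14 -> acc=1212119 shift=21 [end]
Varint 3: bytes[3:6] = D7 FD 49 -> value 1212119 (3 byte(s))
  byte[6]=0x52 cont=0 payload=0x52=82: acc |= 82<<0 -> acc=82 shift=7 [end]
Varint 4: bytes[6:7] = 52 -> value 82 (1 byte(s))

Answer: 80 7411 1212119 82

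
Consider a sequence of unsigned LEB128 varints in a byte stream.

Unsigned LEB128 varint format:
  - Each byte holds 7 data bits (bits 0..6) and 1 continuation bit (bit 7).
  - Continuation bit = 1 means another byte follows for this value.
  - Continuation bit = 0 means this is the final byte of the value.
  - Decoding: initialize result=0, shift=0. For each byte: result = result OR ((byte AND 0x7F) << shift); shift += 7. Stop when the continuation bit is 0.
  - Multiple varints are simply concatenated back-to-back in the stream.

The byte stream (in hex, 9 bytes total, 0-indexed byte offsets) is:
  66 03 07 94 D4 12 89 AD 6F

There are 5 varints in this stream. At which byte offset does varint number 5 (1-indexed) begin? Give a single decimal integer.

  byte[0]=0x66 cont=0 payload=0x66=102: acc |= 102<<0 -> acc=102 shift=7 [end]
Varint 1: bytes[0:1] = 66 -> value 102 (1 byte(s))
  byte[1]=0x03 cont=0 payload=0x03=3: acc |= 3<<0 -> acc=3 shift=7 [end]
Varint 2: bytes[1:2] = 03 -> value 3 (1 byte(s))
  byte[2]=0x07 cont=0 payload=0x07=7: acc |= 7<<0 -> acc=7 shift=7 [end]
Varint 3: bytes[2:3] = 07 -> value 7 (1 byte(s))
  byte[3]=0x94 cont=1 payload=0x14=20: acc |= 20<<0 -> acc=20 shift=7
  byte[4]=0xD4 cont=1 payload=0x54=84: acc |= 84<<7 -> acc=10772 shift=14
  byte[5]=0x12 cont=0 payload=0x12=18: acc |= 18<<14 -> acc=305684 shift=21 [end]
Varint 4: bytes[3:6] = 94 D4 12 -> value 305684 (3 byte(s))
  byte[6]=0x89 cont=1 payload=0x09=9: acc |= 9<<0 -> acc=9 shift=7
  byte[7]=0xAD cont=1 payload=0x2D=45: acc |= 45<<7 -> acc=5769 shift=14
  byte[8]=0x6F cont=0 payload=0x6F=111: acc |= 111<<14 -> acc=1824393 shift=21 [end]
Varint 5: bytes[6:9] = 89 AD 6F -> value 1824393 (3 byte(s))

Answer: 6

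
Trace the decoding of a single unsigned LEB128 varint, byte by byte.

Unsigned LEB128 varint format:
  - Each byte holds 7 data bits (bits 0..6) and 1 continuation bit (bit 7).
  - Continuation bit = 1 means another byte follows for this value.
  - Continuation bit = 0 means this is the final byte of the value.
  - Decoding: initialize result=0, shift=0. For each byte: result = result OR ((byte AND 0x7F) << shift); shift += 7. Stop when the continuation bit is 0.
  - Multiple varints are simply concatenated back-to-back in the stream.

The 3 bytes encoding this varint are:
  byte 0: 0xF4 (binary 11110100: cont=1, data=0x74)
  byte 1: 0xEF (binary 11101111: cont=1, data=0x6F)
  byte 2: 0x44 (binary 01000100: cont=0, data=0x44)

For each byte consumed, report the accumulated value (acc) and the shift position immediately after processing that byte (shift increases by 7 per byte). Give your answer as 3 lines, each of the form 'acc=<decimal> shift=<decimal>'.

Answer: acc=116 shift=7
acc=14324 shift=14
acc=1128436 shift=21

Derivation:
byte 0=0xF4: payload=0x74=116, contrib = 116<<0 = 116; acc -> 116, shift -> 7
byte 1=0xEF: payload=0x6F=111, contrib = 111<<7 = 14208; acc -> 14324, shift -> 14
byte 2=0x44: payload=0x44=68, contrib = 68<<14 = 1114112; acc -> 1128436, shift -> 21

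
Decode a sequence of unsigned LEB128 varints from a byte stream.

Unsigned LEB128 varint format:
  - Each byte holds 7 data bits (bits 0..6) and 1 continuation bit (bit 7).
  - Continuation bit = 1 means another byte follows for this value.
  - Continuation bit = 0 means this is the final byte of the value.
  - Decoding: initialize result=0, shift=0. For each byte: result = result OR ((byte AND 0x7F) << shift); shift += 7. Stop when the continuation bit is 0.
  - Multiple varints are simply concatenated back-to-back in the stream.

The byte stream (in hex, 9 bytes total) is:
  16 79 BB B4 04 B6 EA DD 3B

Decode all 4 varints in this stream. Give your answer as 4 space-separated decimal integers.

Answer: 22 121 72251 125269302

Derivation:
  byte[0]=0x16 cont=0 payload=0x16=22: acc |= 22<<0 -> acc=22 shift=7 [end]
Varint 1: bytes[0:1] = 16 -> value 22 (1 byte(s))
  byte[1]=0x79 cont=0 payload=0x79=121: acc |= 121<<0 -> acc=121 shift=7 [end]
Varint 2: bytes[1:2] = 79 -> value 121 (1 byte(s))
  byte[2]=0xBB cont=1 payload=0x3B=59: acc |= 59<<0 -> acc=59 shift=7
  byte[3]=0xB4 cont=1 payload=0x34=52: acc |= 52<<7 -> acc=6715 shift=14
  byte[4]=0x04 cont=0 payload=0x04=4: acc |= 4<<14 -> acc=72251 shift=21 [end]
Varint 3: bytes[2:5] = BB B4 04 -> value 72251 (3 byte(s))
  byte[5]=0xB6 cont=1 payload=0x36=54: acc |= 54<<0 -> acc=54 shift=7
  byte[6]=0xEA cont=1 payload=0x6A=106: acc |= 106<<7 -> acc=13622 shift=14
  byte[7]=0xDD cont=1 payload=0x5D=93: acc |= 93<<14 -> acc=1537334 shift=21
  byte[8]=0x3B cont=0 payload=0x3B=59: acc |= 59<<21 -> acc=125269302 shift=28 [end]
Varint 4: bytes[5:9] = B6 EA DD 3B -> value 125269302 (4 byte(s))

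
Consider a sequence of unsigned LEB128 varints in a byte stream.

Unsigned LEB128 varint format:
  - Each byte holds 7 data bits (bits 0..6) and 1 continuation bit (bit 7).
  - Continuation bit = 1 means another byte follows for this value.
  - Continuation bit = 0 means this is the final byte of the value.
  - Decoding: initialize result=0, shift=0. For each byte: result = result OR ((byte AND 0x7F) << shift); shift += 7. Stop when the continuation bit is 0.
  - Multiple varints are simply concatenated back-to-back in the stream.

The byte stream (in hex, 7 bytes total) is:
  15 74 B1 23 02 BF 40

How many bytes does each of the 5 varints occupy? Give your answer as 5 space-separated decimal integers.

Answer: 1 1 2 1 2

Derivation:
  byte[0]=0x15 cont=0 payload=0x15=21: acc |= 21<<0 -> acc=21 shift=7 [end]
Varint 1: bytes[0:1] = 15 -> value 21 (1 byte(s))
  byte[1]=0x74 cont=0 payload=0x74=116: acc |= 116<<0 -> acc=116 shift=7 [end]
Varint 2: bytes[1:2] = 74 -> value 116 (1 byte(s))
  byte[2]=0xB1 cont=1 payload=0x31=49: acc |= 49<<0 -> acc=49 shift=7
  byte[3]=0x23 cont=0 payload=0x23=35: acc |= 35<<7 -> acc=4529 shift=14 [end]
Varint 3: bytes[2:4] = B1 23 -> value 4529 (2 byte(s))
  byte[4]=0x02 cont=0 payload=0x02=2: acc |= 2<<0 -> acc=2 shift=7 [end]
Varint 4: bytes[4:5] = 02 -> value 2 (1 byte(s))
  byte[5]=0xBF cont=1 payload=0x3F=63: acc |= 63<<0 -> acc=63 shift=7
  byte[6]=0x40 cont=0 payload=0x40=64: acc |= 64<<7 -> acc=8255 shift=14 [end]
Varint 5: bytes[5:7] = BF 40 -> value 8255 (2 byte(s))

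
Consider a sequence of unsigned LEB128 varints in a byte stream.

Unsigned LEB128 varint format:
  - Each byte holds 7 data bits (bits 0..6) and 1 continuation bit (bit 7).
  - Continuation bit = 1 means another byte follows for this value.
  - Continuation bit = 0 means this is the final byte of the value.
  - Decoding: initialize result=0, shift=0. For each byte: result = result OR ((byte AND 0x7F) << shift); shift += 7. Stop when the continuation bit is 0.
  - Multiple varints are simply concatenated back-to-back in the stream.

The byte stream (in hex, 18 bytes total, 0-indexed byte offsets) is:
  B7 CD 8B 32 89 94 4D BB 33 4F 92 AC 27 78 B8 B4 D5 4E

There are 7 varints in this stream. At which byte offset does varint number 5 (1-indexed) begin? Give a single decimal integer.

  byte[0]=0xB7 cont=1 payload=0x37=55: acc |= 55<<0 -> acc=55 shift=7
  byte[1]=0xCD cont=1 payload=0x4D=77: acc |= 77<<7 -> acc=9911 shift=14
  byte[2]=0x8B cont=1 payload=0x0B=11: acc |= 11<<14 -> acc=190135 shift=21
  byte[3]=0x32 cont=0 payload=0x32=50: acc |= 50<<21 -> acc=105047735 shift=28 [end]
Varint 1: bytes[0:4] = B7 CD 8B 32 -> value 105047735 (4 byte(s))
  byte[4]=0x89 cont=1 payload=0x09=9: acc |= 9<<0 -> acc=9 shift=7
  byte[5]=0x94 cont=1 payload=0x14=20: acc |= 20<<7 -> acc=2569 shift=14
  byte[6]=0x4D cont=0 payload=0x4D=77: acc |= 77<<14 -> acc=1264137 shift=21 [end]
Varint 2: bytes[4:7] = 89 94 4D -> value 1264137 (3 byte(s))
  byte[7]=0xBB cont=1 payload=0x3B=59: acc |= 59<<0 -> acc=59 shift=7
  byte[8]=0x33 cont=0 payload=0x33=51: acc |= 51<<7 -> acc=6587 shift=14 [end]
Varint 3: bytes[7:9] = BB 33 -> value 6587 (2 byte(s))
  byte[9]=0x4F cont=0 payload=0x4F=79: acc |= 79<<0 -> acc=79 shift=7 [end]
Varint 4: bytes[9:10] = 4F -> value 79 (1 byte(s))
  byte[10]=0x92 cont=1 payload=0x12=18: acc |= 18<<0 -> acc=18 shift=7
  byte[11]=0xAC cont=1 payload=0x2C=44: acc |= 44<<7 -> acc=5650 shift=14
  byte[12]=0x27 cont=0 payload=0x27=39: acc |= 39<<14 -> acc=644626 shift=21 [end]
Varint 5: bytes[10:13] = 92 AC 27 -> value 644626 (3 byte(s))
  byte[13]=0x78 cont=0 payload=0x78=120: acc |= 120<<0 -> acc=120 shift=7 [end]
Varint 6: bytes[13:14] = 78 -> value 120 (1 byte(s))
  byte[14]=0xB8 cont=1 payload=0x38=56: acc |= 56<<0 -> acc=56 shift=7
  byte[15]=0xB4 cont=1 payload=0x34=52: acc |= 52<<7 -> acc=6712 shift=14
  byte[16]=0xD5 cont=1 payload=0x55=85: acc |= 85<<14 -> acc=1399352 shift=21
  byte[17]=0x4E cont=0 payload=0x4E=78: acc |= 78<<21 -> acc=164977208 shift=28 [end]
Varint 7: bytes[14:18] = B8 B4 D5 4E -> value 164977208 (4 byte(s))

Answer: 10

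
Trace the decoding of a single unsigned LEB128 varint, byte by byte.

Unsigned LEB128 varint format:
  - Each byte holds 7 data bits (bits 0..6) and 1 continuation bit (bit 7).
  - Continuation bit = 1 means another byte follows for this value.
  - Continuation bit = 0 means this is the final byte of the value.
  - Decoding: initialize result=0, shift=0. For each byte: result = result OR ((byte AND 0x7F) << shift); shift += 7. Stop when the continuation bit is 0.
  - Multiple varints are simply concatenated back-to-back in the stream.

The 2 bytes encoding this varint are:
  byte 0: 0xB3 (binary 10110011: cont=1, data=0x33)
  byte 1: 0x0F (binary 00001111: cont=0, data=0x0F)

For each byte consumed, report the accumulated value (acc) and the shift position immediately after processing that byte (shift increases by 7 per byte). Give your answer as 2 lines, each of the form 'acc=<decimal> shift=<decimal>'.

Answer: acc=51 shift=7
acc=1971 shift=14

Derivation:
byte 0=0xB3: payload=0x33=51, contrib = 51<<0 = 51; acc -> 51, shift -> 7
byte 1=0x0F: payload=0x0F=15, contrib = 15<<7 = 1920; acc -> 1971, shift -> 14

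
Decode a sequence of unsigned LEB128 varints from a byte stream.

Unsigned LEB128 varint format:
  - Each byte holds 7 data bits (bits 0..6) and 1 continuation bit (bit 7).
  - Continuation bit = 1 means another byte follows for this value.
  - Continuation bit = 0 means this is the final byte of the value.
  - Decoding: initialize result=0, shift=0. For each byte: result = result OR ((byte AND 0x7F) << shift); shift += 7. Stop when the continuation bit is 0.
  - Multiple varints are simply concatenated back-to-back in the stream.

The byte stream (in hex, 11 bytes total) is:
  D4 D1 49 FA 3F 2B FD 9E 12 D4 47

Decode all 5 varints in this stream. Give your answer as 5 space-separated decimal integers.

Answer: 1206484 8186 43 298877 9172

Derivation:
  byte[0]=0xD4 cont=1 payload=0x54=84: acc |= 84<<0 -> acc=84 shift=7
  byte[1]=0xD1 cont=1 payload=0x51=81: acc |= 81<<7 -> acc=10452 shift=14
  byte[2]=0x49 cont=0 payload=0x49=73: acc |= 73<<14 -> acc=1206484 shift=21 [end]
Varint 1: bytes[0:3] = D4 D1 49 -> value 1206484 (3 byte(s))
  byte[3]=0xFA cont=1 payload=0x7A=122: acc |= 122<<0 -> acc=122 shift=7
  byte[4]=0x3F cont=0 payload=0x3F=63: acc |= 63<<7 -> acc=8186 shift=14 [end]
Varint 2: bytes[3:5] = FA 3F -> value 8186 (2 byte(s))
  byte[5]=0x2B cont=0 payload=0x2B=43: acc |= 43<<0 -> acc=43 shift=7 [end]
Varint 3: bytes[5:6] = 2B -> value 43 (1 byte(s))
  byte[6]=0xFD cont=1 payload=0x7D=125: acc |= 125<<0 -> acc=125 shift=7
  byte[7]=0x9E cont=1 payload=0x1E=30: acc |= 30<<7 -> acc=3965 shift=14
  byte[8]=0x12 cont=0 payload=0x12=18: acc |= 18<<14 -> acc=298877 shift=21 [end]
Varint 4: bytes[6:9] = FD 9E 12 -> value 298877 (3 byte(s))
  byte[9]=0xD4 cont=1 payload=0x54=84: acc |= 84<<0 -> acc=84 shift=7
  byte[10]=0x47 cont=0 payload=0x47=71: acc |= 71<<7 -> acc=9172 shift=14 [end]
Varint 5: bytes[9:11] = D4 47 -> value 9172 (2 byte(s))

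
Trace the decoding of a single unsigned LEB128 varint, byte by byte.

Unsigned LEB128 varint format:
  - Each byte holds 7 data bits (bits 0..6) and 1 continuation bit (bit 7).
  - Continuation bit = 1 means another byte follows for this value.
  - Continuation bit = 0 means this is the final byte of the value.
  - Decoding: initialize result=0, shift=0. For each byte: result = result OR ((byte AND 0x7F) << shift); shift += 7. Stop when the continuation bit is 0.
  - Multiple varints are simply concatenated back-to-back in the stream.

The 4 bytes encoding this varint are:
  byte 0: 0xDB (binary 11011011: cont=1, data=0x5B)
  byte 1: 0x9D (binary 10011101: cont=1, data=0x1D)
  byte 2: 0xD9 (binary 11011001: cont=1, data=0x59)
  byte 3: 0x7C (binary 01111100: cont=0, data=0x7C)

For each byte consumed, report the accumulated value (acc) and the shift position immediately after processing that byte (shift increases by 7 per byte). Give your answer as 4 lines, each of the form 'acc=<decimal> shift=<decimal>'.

byte 0=0xDB: payload=0x5B=91, contrib = 91<<0 = 91; acc -> 91, shift -> 7
byte 1=0x9D: payload=0x1D=29, contrib = 29<<7 = 3712; acc -> 3803, shift -> 14
byte 2=0xD9: payload=0x59=89, contrib = 89<<14 = 1458176; acc -> 1461979, shift -> 21
byte 3=0x7C: payload=0x7C=124, contrib = 124<<21 = 260046848; acc -> 261508827, shift -> 28

Answer: acc=91 shift=7
acc=3803 shift=14
acc=1461979 shift=21
acc=261508827 shift=28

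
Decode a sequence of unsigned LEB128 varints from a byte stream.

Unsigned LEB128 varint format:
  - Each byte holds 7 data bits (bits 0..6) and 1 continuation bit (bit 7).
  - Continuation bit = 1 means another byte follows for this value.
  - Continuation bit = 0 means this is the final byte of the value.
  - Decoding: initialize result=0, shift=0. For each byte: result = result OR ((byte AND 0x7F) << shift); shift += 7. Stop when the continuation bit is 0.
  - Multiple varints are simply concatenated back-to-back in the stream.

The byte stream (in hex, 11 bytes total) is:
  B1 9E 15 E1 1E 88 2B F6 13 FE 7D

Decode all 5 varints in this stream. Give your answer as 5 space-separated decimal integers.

  byte[0]=0xB1 cont=1 payload=0x31=49: acc |= 49<<0 -> acc=49 shift=7
  byte[1]=0x9E cont=1 payload=0x1E=30: acc |= 30<<7 -> acc=3889 shift=14
  byte[2]=0x15 cont=0 payload=0x15=21: acc |= 21<<14 -> acc=347953 shift=21 [end]
Varint 1: bytes[0:3] = B1 9E 15 -> value 347953 (3 byte(s))
  byte[3]=0xE1 cont=1 payload=0x61=97: acc |= 97<<0 -> acc=97 shift=7
  byte[4]=0x1E cont=0 payload=0x1E=30: acc |= 30<<7 -> acc=3937 shift=14 [end]
Varint 2: bytes[3:5] = E1 1E -> value 3937 (2 byte(s))
  byte[5]=0x88 cont=1 payload=0x08=8: acc |= 8<<0 -> acc=8 shift=7
  byte[6]=0x2B cont=0 payload=0x2B=43: acc |= 43<<7 -> acc=5512 shift=14 [end]
Varint 3: bytes[5:7] = 88 2B -> value 5512 (2 byte(s))
  byte[7]=0xF6 cont=1 payload=0x76=118: acc |= 118<<0 -> acc=118 shift=7
  byte[8]=0x13 cont=0 payload=0x13=19: acc |= 19<<7 -> acc=2550 shift=14 [end]
Varint 4: bytes[7:9] = F6 13 -> value 2550 (2 byte(s))
  byte[9]=0xFE cont=1 payload=0x7E=126: acc |= 126<<0 -> acc=126 shift=7
  byte[10]=0x7D cont=0 payload=0x7D=125: acc |= 125<<7 -> acc=16126 shift=14 [end]
Varint 5: bytes[9:11] = FE 7D -> value 16126 (2 byte(s))

Answer: 347953 3937 5512 2550 16126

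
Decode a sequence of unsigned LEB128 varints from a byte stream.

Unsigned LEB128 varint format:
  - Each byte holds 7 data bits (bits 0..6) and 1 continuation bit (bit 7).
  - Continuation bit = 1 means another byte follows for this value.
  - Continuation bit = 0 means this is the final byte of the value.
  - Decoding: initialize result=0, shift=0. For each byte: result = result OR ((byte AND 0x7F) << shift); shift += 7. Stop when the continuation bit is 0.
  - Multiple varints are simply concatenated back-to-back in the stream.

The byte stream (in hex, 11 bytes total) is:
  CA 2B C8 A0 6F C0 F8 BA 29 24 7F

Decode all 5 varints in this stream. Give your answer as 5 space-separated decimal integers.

Answer: 5578 1822792 86948928 36 127

Derivation:
  byte[0]=0xCA cont=1 payload=0x4A=74: acc |= 74<<0 -> acc=74 shift=7
  byte[1]=0x2B cont=0 payload=0x2B=43: acc |= 43<<7 -> acc=5578 shift=14 [end]
Varint 1: bytes[0:2] = CA 2B -> value 5578 (2 byte(s))
  byte[2]=0xC8 cont=1 payload=0x48=72: acc |= 72<<0 -> acc=72 shift=7
  byte[3]=0xA0 cont=1 payload=0x20=32: acc |= 32<<7 -> acc=4168 shift=14
  byte[4]=0x6F cont=0 payload=0x6F=111: acc |= 111<<14 -> acc=1822792 shift=21 [end]
Varint 2: bytes[2:5] = C8 A0 6F -> value 1822792 (3 byte(s))
  byte[5]=0xC0 cont=1 payload=0x40=64: acc |= 64<<0 -> acc=64 shift=7
  byte[6]=0xF8 cont=1 payload=0x78=120: acc |= 120<<7 -> acc=15424 shift=14
  byte[7]=0xBA cont=1 payload=0x3A=58: acc |= 58<<14 -> acc=965696 shift=21
  byte[8]=0x29 cont=0 payload=0x29=41: acc |= 41<<21 -> acc=86948928 shift=28 [end]
Varint 3: bytes[5:9] = C0 F8 BA 29 -> value 86948928 (4 byte(s))
  byte[9]=0x24 cont=0 payload=0x24=36: acc |= 36<<0 -> acc=36 shift=7 [end]
Varint 4: bytes[9:10] = 24 -> value 36 (1 byte(s))
  byte[10]=0x7F cont=0 payload=0x7F=127: acc |= 127<<0 -> acc=127 shift=7 [end]
Varint 5: bytes[10:11] = 7F -> value 127 (1 byte(s))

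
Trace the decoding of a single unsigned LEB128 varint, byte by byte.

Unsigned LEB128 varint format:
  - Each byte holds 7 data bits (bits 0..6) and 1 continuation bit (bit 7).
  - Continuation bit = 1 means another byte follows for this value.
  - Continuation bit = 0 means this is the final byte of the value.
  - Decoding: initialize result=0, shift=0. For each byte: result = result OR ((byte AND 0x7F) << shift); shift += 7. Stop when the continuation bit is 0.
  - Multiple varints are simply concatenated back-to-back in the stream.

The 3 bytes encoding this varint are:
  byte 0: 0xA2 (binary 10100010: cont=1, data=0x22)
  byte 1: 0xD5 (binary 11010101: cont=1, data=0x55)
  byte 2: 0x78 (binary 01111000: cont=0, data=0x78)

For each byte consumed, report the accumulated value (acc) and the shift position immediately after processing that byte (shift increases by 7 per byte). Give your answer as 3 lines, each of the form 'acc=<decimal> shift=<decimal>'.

Answer: acc=34 shift=7
acc=10914 shift=14
acc=1976994 shift=21

Derivation:
byte 0=0xA2: payload=0x22=34, contrib = 34<<0 = 34; acc -> 34, shift -> 7
byte 1=0xD5: payload=0x55=85, contrib = 85<<7 = 10880; acc -> 10914, shift -> 14
byte 2=0x78: payload=0x78=120, contrib = 120<<14 = 1966080; acc -> 1976994, shift -> 21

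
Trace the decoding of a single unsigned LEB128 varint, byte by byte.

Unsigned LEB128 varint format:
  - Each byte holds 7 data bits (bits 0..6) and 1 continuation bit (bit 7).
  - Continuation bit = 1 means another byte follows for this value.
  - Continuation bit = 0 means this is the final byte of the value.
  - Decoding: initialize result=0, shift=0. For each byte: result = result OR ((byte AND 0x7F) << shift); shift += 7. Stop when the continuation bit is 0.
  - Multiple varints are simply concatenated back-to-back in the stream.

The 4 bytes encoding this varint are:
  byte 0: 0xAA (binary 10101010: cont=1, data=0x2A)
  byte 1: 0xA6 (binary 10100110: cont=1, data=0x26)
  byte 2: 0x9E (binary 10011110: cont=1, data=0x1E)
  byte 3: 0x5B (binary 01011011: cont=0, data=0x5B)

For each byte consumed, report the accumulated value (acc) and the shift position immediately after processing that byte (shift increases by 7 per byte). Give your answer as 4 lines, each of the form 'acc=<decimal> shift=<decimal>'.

byte 0=0xAA: payload=0x2A=42, contrib = 42<<0 = 42; acc -> 42, shift -> 7
byte 1=0xA6: payload=0x26=38, contrib = 38<<7 = 4864; acc -> 4906, shift -> 14
byte 2=0x9E: payload=0x1E=30, contrib = 30<<14 = 491520; acc -> 496426, shift -> 21
byte 3=0x5B: payload=0x5B=91, contrib = 91<<21 = 190840832; acc -> 191337258, shift -> 28

Answer: acc=42 shift=7
acc=4906 shift=14
acc=496426 shift=21
acc=191337258 shift=28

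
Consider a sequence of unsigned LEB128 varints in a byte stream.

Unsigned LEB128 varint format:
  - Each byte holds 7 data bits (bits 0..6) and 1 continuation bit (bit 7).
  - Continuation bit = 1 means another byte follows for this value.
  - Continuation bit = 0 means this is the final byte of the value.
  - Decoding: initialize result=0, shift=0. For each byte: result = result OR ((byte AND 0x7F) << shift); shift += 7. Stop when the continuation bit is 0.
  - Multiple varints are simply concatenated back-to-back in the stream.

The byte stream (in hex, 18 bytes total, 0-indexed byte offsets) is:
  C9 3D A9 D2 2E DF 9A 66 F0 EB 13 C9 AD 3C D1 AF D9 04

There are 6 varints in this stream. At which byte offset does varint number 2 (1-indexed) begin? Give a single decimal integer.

Answer: 2

Derivation:
  byte[0]=0xC9 cont=1 payload=0x49=73: acc |= 73<<0 -> acc=73 shift=7
  byte[1]=0x3D cont=0 payload=0x3D=61: acc |= 61<<7 -> acc=7881 shift=14 [end]
Varint 1: bytes[0:2] = C9 3D -> value 7881 (2 byte(s))
  byte[2]=0xA9 cont=1 payload=0x29=41: acc |= 41<<0 -> acc=41 shift=7
  byte[3]=0xD2 cont=1 payload=0x52=82: acc |= 82<<7 -> acc=10537 shift=14
  byte[4]=0x2E cont=0 payload=0x2E=46: acc |= 46<<14 -> acc=764201 shift=21 [end]
Varint 2: bytes[2:5] = A9 D2 2E -> value 764201 (3 byte(s))
  byte[5]=0xDF cont=1 payload=0x5F=95: acc |= 95<<0 -> acc=95 shift=7
  byte[6]=0x9A cont=1 payload=0x1A=26: acc |= 26<<7 -> acc=3423 shift=14
  byte[7]=0x66 cont=0 payload=0x66=102: acc |= 102<<14 -> acc=1674591 shift=21 [end]
Varint 3: bytes[5:8] = DF 9A 66 -> value 1674591 (3 byte(s))
  byte[8]=0xF0 cont=1 payload=0x70=112: acc |= 112<<0 -> acc=112 shift=7
  byte[9]=0xEB cont=1 payload=0x6B=107: acc |= 107<<7 -> acc=13808 shift=14
  byte[10]=0x13 cont=0 payload=0x13=19: acc |= 19<<14 -> acc=325104 shift=21 [end]
Varint 4: bytes[8:11] = F0 EB 13 -> value 325104 (3 byte(s))
  byte[11]=0xC9 cont=1 payload=0x49=73: acc |= 73<<0 -> acc=73 shift=7
  byte[12]=0xAD cont=1 payload=0x2D=45: acc |= 45<<7 -> acc=5833 shift=14
  byte[13]=0x3C cont=0 payload=0x3C=60: acc |= 60<<14 -> acc=988873 shift=21 [end]
Varint 5: bytes[11:14] = C9 AD 3C -> value 988873 (3 byte(s))
  byte[14]=0xD1 cont=1 payload=0x51=81: acc |= 81<<0 -> acc=81 shift=7
  byte[15]=0xAF cont=1 payload=0x2F=47: acc |= 47<<7 -> acc=6097 shift=14
  byte[16]=0xD9 cont=1 payload=0x59=89: acc |= 89<<14 -> acc=1464273 shift=21
  byte[17]=0x04 cont=0 payload=0x04=4: acc |= 4<<21 -> acc=9852881 shift=28 [end]
Varint 6: bytes[14:18] = D1 AF D9 04 -> value 9852881 (4 byte(s))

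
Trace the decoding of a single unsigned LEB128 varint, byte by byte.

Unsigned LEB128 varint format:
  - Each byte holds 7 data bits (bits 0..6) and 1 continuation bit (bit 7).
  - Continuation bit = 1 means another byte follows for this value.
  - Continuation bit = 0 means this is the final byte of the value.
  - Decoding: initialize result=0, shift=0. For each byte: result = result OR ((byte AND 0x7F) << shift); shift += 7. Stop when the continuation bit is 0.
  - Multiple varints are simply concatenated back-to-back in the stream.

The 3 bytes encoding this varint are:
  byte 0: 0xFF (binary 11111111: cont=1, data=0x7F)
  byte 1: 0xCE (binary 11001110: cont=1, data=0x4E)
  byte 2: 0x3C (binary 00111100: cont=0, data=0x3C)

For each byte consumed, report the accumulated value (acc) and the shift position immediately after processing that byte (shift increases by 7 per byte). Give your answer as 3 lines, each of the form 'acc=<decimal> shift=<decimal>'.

byte 0=0xFF: payload=0x7F=127, contrib = 127<<0 = 127; acc -> 127, shift -> 7
byte 1=0xCE: payload=0x4E=78, contrib = 78<<7 = 9984; acc -> 10111, shift -> 14
byte 2=0x3C: payload=0x3C=60, contrib = 60<<14 = 983040; acc -> 993151, shift -> 21

Answer: acc=127 shift=7
acc=10111 shift=14
acc=993151 shift=21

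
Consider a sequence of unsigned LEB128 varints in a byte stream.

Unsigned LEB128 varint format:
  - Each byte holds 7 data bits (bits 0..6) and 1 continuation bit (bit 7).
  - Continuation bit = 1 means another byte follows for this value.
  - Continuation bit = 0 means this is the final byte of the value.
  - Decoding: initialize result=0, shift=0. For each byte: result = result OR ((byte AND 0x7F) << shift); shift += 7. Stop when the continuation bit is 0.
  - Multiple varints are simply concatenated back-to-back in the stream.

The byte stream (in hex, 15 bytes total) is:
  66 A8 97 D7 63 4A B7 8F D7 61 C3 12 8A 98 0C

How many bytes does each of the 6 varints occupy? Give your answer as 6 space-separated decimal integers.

Answer: 1 4 1 4 2 3

Derivation:
  byte[0]=0x66 cont=0 payload=0x66=102: acc |= 102<<0 -> acc=102 shift=7 [end]
Varint 1: bytes[0:1] = 66 -> value 102 (1 byte(s))
  byte[1]=0xA8 cont=1 payload=0x28=40: acc |= 40<<0 -> acc=40 shift=7
  byte[2]=0x97 cont=1 payload=0x17=23: acc |= 23<<7 -> acc=2984 shift=14
  byte[3]=0xD7 cont=1 payload=0x57=87: acc |= 87<<14 -> acc=1428392 shift=21
  byte[4]=0x63 cont=0 payload=0x63=99: acc |= 99<<21 -> acc=209046440 shift=28 [end]
Varint 2: bytes[1:5] = A8 97 D7 63 -> value 209046440 (4 byte(s))
  byte[5]=0x4A cont=0 payload=0x4A=74: acc |= 74<<0 -> acc=74 shift=7 [end]
Varint 3: bytes[5:6] = 4A -> value 74 (1 byte(s))
  byte[6]=0xB7 cont=1 payload=0x37=55: acc |= 55<<0 -> acc=55 shift=7
  byte[7]=0x8F cont=1 payload=0x0F=15: acc |= 15<<7 -> acc=1975 shift=14
  byte[8]=0xD7 cont=1 payload=0x57=87: acc |= 87<<14 -> acc=1427383 shift=21
  byte[9]=0x61 cont=0 payload=0x61=97: acc |= 97<<21 -> acc=204851127 shift=28 [end]
Varint 4: bytes[6:10] = B7 8F D7 61 -> value 204851127 (4 byte(s))
  byte[10]=0xC3 cont=1 payload=0x43=67: acc |= 67<<0 -> acc=67 shift=7
  byte[11]=0x12 cont=0 payload=0x12=18: acc |= 18<<7 -> acc=2371 shift=14 [end]
Varint 5: bytes[10:12] = C3 12 -> value 2371 (2 byte(s))
  byte[12]=0x8A cont=1 payload=0x0A=10: acc |= 10<<0 -> acc=10 shift=7
  byte[13]=0x98 cont=1 payload=0x18=24: acc |= 24<<7 -> acc=3082 shift=14
  byte[14]=0x0C cont=0 payload=0x0C=12: acc |= 12<<14 -> acc=199690 shift=21 [end]
Varint 6: bytes[12:15] = 8A 98 0C -> value 199690 (3 byte(s))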